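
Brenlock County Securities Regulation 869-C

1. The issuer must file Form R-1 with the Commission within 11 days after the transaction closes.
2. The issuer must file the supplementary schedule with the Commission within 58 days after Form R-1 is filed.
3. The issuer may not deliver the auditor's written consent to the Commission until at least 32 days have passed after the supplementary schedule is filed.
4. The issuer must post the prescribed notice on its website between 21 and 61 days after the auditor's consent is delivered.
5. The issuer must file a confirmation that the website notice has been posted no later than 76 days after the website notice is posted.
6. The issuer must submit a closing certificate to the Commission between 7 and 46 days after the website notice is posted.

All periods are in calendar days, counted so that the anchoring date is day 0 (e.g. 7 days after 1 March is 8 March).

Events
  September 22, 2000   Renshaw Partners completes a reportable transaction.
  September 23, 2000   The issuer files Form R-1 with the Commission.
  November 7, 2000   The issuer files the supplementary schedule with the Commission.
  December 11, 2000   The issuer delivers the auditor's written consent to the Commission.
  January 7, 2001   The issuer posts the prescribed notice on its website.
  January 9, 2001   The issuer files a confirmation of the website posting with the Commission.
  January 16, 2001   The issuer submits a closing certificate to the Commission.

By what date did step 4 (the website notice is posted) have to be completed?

February 10, 2001

Step 4 runs from December 11, 2000, when the auditor's consent is delivered. The window is 21–61 days after December 11, 2000; it closes on February 10, 2001.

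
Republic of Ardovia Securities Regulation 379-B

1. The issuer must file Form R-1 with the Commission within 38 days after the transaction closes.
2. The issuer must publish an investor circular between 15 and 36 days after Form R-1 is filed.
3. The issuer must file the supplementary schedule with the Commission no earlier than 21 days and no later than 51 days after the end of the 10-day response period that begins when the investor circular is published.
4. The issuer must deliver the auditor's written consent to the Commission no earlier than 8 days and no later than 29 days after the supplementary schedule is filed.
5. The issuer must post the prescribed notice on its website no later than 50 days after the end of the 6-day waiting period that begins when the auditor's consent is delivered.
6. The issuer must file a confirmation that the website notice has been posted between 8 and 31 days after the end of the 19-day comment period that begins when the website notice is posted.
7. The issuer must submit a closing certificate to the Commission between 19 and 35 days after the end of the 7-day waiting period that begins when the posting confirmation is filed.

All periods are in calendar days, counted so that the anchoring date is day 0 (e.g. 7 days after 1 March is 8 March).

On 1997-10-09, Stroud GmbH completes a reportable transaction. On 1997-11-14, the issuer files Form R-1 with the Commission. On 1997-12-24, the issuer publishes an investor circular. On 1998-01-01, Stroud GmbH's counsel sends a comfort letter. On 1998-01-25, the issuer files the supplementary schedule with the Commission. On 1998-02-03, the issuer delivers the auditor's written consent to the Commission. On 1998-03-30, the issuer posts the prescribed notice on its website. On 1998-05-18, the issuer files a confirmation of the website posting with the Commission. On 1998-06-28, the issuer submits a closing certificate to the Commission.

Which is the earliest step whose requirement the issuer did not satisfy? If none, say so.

(1) due by 1997-10-09 + 38 days = 1997-11-16; 1997-11-14 is within that limit.
(2) the permitted window runs from 1997-11-14 + 15 = 1997-11-29 to 1997-11-14 + 36 = 1997-12-20; done 1997-12-24 — 4 days after the window closed.
Later steps need not be reached.

Step 2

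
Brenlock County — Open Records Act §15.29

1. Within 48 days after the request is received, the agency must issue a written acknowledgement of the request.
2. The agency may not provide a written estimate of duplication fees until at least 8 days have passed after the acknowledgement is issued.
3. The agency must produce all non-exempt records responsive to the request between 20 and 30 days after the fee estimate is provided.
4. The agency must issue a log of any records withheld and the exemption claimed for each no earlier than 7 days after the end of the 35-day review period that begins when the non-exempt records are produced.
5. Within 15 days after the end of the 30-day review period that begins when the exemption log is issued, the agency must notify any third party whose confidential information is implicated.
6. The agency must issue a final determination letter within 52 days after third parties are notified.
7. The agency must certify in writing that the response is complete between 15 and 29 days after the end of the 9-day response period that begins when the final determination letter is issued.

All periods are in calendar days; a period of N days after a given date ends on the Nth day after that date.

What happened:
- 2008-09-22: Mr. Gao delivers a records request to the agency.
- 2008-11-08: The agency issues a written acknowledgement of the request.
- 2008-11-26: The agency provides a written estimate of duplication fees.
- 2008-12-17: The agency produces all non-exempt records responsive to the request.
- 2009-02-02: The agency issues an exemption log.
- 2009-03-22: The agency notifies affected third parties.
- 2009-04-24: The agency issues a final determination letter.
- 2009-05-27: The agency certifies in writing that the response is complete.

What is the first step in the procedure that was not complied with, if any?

Step 5

(1) due by 2008-09-22 + 48 days = 2008-11-09; done 2008-11-08 — timely.
(2) permitted from 2008-11-08 + 8 days = 2008-11-16 onward; done 2008-11-26, after the minimum wait.
(3) the permitted window runs from 2008-11-26 + 20 = 2008-12-16 to 2008-11-26 + 30 = 2008-12-26; done 2008-12-17 — within the window.
(4) permitted from 2009-01-21 + 7 days = 2009-01-28 onward; done 2009-02-02, after the minimum wait.
(5) due by 2009-03-04 + 15 days = 2009-03-19; 2009-03-22 misses that deadline by 3 days.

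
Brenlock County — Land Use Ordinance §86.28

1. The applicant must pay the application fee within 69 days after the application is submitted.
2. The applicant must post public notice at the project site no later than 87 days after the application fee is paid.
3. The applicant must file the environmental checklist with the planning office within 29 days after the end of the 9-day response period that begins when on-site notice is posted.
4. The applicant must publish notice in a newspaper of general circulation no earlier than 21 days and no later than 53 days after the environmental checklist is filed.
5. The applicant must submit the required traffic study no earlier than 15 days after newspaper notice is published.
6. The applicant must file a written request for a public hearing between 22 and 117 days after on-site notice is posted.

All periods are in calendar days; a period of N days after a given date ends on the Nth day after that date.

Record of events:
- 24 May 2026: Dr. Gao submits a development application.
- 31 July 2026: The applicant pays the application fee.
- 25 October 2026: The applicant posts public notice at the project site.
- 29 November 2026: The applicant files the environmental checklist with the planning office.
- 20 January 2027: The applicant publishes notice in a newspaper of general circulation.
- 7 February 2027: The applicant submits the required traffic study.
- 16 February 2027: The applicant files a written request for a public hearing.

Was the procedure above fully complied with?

Yes

Step 1 — counting 69 days from 24 May 2026 (when the application is submitted) gives a deadline of 1 August 2026; completed 31 July 2026, before the deadline.
Step 2 — counting 87 days from 31 July 2026 (when the application fee is paid) gives a deadline of 26 October 2026; 25 October 2026 is within that limit.
Step 3 — counting 29 days from 3 November 2026 (end of the 9-day response period, which began when on-site notice is posted on 25 October 2026) gives a deadline of 2 December 2026; completed 29 November 2026, before the deadline.
Step 4 — 21 and 53 days from 29 November 2026 (when the environmental checklist is filed) are 20 December 2026 and 21 January 2027 respectively; 20 January 2027 falls inside that range.
Step 5 — must wait 15 days from 20 January 2027 (when newspaper notice is published), so not before 4 February 2027; 7 February 2027 is on or after that date.
Step 6 — 22 and 117 days from 25 October 2026 (when on-site notice is posted) are 16 November 2026 and 19 February 2027 respectively; done 16 February 2027 — within the window.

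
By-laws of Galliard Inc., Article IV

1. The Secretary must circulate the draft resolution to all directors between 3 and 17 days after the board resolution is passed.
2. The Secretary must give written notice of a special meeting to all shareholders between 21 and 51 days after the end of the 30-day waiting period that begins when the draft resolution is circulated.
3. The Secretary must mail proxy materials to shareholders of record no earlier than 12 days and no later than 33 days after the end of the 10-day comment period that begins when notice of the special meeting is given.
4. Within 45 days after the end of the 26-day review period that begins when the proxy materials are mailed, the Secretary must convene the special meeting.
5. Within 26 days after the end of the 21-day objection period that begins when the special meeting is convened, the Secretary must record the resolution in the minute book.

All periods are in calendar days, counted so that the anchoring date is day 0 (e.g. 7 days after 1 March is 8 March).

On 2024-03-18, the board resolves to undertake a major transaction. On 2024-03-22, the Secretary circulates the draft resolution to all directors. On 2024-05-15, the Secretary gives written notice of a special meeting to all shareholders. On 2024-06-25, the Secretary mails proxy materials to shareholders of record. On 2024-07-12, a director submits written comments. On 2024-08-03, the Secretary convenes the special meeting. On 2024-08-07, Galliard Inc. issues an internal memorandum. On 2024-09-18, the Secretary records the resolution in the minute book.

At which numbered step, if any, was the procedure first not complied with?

None — every step was satisfied

Step 1 — 3 and 17 days from 2024-03-18 (when the board resolution is passed) are 2024-03-21 and 2024-04-04 respectively; 2024-03-22 falls inside that range.
Step 2 — 21 and 51 days from 2024-04-21 (end of the 30-day waiting period, which began when the draft resolution is circulated on 2024-03-22) are 2024-05-12 and 2024-06-11 respectively; done 2024-05-15 — within the window.
Step 3 — 12 and 33 days from 2024-05-25 (end of the 10-day comment period, which began when notice of the special meeting is given on 2024-05-15) are 2024-06-06 and 2024-06-27 respectively; done 2024-06-25 — within the window.
Step 4 — counting 45 days from 2024-07-21 (end of the 26-day review period, which began when the proxy materials are mailed on 2024-06-25) gives a deadline of 2024-09-04; 2024-08-03 is within that limit.
Step 5 — counting 26 days from 2024-08-24 (end of the 21-day objection period, which began when the special meeting is convened on 2024-08-03) gives a deadline of 2024-09-19; done 2024-09-18 — timely.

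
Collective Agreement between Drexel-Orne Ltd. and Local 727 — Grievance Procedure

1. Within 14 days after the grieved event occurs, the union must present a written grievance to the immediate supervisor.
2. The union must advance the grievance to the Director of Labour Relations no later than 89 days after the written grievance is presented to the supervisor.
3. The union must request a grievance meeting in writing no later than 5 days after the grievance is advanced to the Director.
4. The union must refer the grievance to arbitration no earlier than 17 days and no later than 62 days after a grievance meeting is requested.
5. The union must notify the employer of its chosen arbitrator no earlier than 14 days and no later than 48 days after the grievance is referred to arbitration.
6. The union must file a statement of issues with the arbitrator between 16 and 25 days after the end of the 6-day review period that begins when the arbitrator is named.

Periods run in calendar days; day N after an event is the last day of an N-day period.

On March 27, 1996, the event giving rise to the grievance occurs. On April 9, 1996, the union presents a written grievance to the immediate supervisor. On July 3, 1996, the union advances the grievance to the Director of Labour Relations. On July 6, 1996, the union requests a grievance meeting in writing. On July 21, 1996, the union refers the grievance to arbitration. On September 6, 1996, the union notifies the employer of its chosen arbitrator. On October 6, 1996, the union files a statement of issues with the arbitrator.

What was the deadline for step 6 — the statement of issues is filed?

October 7, 1996

The arbitrator is named on September 6, 1996; the 6-day review period therefore ends September 12, 1996, and step 6 runs from that date. The window is 16–25 days after September 12, 1996; it closes on October 7, 1996.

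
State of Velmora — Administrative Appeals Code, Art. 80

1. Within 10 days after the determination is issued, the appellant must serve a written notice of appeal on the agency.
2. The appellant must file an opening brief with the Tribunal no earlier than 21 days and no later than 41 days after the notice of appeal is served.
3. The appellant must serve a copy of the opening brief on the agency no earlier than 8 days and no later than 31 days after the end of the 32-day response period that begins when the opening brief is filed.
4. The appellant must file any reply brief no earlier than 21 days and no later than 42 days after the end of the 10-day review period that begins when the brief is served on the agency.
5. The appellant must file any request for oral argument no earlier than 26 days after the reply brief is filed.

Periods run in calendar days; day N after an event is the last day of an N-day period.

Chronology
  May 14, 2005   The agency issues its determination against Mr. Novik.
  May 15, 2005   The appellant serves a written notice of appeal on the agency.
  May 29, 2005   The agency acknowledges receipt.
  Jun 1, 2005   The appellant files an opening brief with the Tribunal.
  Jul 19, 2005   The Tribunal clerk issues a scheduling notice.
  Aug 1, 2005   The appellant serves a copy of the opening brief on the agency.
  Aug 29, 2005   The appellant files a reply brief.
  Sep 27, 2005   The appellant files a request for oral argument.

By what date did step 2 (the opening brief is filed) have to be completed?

Jun 25, 2005

Step 2 runs from May 15, 2005, when the notice of appeal is served. The window is 21–41 days after May 15, 2005; it closes on Jun 25, 2005.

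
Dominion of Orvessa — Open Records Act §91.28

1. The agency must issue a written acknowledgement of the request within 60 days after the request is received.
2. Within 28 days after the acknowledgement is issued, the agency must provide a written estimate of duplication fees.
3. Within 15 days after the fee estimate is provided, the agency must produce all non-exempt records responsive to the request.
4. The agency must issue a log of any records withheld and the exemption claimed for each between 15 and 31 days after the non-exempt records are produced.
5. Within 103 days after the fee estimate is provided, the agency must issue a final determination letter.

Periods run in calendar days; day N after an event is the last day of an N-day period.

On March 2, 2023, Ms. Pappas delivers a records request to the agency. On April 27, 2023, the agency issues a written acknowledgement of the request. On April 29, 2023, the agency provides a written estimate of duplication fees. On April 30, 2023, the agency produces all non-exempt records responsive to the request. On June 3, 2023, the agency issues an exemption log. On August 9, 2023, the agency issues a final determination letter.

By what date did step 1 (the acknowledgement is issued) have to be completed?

May 1, 2023

Step 1 runs from March 2, 2023, when the request is received. 60 days after March 2, 2023 is May 1, 2023.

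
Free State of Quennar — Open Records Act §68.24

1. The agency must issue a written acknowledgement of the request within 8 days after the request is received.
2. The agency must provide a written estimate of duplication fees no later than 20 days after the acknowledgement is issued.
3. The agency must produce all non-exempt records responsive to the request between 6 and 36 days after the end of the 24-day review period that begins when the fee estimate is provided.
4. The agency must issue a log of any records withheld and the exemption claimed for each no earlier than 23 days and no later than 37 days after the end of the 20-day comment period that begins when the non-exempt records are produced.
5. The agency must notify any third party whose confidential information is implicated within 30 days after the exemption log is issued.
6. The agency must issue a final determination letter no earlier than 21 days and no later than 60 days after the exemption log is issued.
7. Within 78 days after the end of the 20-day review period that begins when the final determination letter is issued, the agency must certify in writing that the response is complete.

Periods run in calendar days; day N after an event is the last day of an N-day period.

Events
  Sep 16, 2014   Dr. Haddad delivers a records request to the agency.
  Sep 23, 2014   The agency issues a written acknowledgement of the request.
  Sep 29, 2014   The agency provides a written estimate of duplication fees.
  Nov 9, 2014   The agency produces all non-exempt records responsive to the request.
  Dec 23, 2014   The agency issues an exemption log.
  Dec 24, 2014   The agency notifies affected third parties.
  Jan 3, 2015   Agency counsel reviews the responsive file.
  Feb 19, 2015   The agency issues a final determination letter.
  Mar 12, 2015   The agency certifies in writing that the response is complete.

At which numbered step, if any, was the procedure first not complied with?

Step 1: 8 days after Sep 16, 2014 (when the request is received) is Sep 24, 2014; Sep 23, 2014 is within that limit.
Step 2: 20 days after Sep 23, 2014 (when the acknowledgement is issued) is Oct 13, 2014; done Sep 29, 2014 — timely.
Step 3: the window is 6–36 days after Oct 23, 2014 (end of the 24-day review period, which began when the fee estimate is provided on Sep 29, 2014), so Oct 29, 2014 through Nov 28, 2014; done Nov 9, 2014 — within the window.
Step 4: the window is 23–37 days after Nov 29, 2014 (end of the 20-day comment period, which began when the non-exempt records are produced on Nov 9, 2014), so Dec 22, 2014 through Jan 5, 2015; done Dec 23, 2014 — within the window.
Step 5: 30 days after Dec 23, 2014 (when the exemption log is issued) is Jan 22, 2015; Dec 24, 2014 is within that limit.
Step 6: the window is 21–60 days after Dec 23, 2014 (when the exemption log is issued), so Jan 13, 2015 through Feb 21, 2015; done Feb 19, 2015 — within the window.
Step 7: 78 days after Mar 11, 2015 (end of the 20-day review period, which began when the final determination letter is issued on Feb 19, 2015) is May 28, 2015; Mar 12, 2015 is within that limit.

None — every step was satisfied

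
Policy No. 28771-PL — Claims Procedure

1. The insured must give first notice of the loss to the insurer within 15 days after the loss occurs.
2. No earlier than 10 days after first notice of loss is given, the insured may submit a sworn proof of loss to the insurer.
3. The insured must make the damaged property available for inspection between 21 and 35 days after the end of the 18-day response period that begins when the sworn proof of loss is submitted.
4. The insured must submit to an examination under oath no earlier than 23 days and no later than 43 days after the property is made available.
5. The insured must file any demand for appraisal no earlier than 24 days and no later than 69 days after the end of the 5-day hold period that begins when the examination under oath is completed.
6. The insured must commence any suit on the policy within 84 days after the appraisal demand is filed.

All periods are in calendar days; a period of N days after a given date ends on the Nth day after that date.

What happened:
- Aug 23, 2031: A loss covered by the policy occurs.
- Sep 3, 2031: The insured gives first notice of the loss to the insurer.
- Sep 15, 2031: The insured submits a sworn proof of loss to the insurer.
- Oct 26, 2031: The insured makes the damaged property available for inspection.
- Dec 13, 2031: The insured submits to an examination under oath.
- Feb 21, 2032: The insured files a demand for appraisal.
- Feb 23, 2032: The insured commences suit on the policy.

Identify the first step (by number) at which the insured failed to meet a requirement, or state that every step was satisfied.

Step 1: 15 days after Aug 23, 2031 (when the loss occurs) is Sep 7, 2031; completed Sep 3, 2031, before the deadline.
Step 2: the earliest permitted date is 10 days after Sep 3, 2031 (when first notice of loss is given), i.e. Sep 13, 2031; done Sep 15, 2031 — permitted.
Step 3: the window is 21–35 days after Oct 3, 2031 (end of the 18-day response period, which began when the sworn proof of loss is submitted on Sep 15, 2031), so Oct 24, 2031 through Nov 7, 2031; done Oct 26, 2031 — within the window.
Step 4: the window is 23–43 days after Oct 26, 2031 (when the property is made available), so Nov 18, 2031 through Dec 8, 2031; Dec 13, 2031 is 5 days past the end of the window.

Step 4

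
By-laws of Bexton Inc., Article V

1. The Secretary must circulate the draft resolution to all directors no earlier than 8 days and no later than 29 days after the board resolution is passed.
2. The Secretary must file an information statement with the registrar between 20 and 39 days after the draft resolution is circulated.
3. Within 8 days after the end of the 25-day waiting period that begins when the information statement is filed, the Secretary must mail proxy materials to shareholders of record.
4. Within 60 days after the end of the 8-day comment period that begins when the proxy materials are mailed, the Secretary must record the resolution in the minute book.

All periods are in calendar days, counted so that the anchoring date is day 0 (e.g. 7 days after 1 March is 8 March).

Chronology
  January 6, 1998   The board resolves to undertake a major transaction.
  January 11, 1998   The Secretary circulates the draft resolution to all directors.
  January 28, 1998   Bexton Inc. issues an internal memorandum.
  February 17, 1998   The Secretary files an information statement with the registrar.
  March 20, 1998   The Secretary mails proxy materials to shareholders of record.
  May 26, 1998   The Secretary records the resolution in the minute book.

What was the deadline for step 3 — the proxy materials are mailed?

The information statement is filed on February 17, 1998; the 25-day waiting period therefore ends March 14, 1998, and step 3 runs from that date. 8 days after March 14, 1998 is March 22, 1998.

March 22, 1998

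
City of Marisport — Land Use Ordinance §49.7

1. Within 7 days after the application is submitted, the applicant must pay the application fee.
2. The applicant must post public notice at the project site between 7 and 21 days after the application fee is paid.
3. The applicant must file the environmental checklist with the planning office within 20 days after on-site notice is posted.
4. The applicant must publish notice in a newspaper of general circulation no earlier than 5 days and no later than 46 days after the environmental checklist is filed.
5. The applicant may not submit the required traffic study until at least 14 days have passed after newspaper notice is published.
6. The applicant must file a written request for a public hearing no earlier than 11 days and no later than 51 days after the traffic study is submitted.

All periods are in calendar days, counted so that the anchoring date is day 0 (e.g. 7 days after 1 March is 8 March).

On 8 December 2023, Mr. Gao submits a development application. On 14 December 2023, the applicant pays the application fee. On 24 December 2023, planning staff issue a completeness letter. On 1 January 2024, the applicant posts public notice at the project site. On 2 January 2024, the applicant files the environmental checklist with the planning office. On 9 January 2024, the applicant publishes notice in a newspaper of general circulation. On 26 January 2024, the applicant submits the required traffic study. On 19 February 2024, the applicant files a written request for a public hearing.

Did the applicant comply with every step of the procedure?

(1) due by 8 December 2023 + 7 days = 15 December 2023; done 14 December 2023 — timely.
(2) the permitted window runs from 14 December 2023 + 7 = 21 December 2023 to 14 December 2023 + 21 = 4 January 2024; done 1 January 2024, which is between those dates.
(3) due by 1 January 2024 + 20 days = 21 January 2024; 2 January 2024 is within that limit.
(4) the permitted window runs from 2 January 2024 + 5 = 7 January 2024 to 2 January 2024 + 46 = 17 February 2024; 9 January 2024 falls inside that range.
(5) permitted from 9 January 2024 + 14 days = 23 January 2024 onward; 26 January 2024 is on or after that date.
(6) the permitted window runs from 26 January 2024 + 11 = 6 February 2024 to 26 January 2024 + 51 = 17 March 2024; done 19 February 2024 — within the window.

Yes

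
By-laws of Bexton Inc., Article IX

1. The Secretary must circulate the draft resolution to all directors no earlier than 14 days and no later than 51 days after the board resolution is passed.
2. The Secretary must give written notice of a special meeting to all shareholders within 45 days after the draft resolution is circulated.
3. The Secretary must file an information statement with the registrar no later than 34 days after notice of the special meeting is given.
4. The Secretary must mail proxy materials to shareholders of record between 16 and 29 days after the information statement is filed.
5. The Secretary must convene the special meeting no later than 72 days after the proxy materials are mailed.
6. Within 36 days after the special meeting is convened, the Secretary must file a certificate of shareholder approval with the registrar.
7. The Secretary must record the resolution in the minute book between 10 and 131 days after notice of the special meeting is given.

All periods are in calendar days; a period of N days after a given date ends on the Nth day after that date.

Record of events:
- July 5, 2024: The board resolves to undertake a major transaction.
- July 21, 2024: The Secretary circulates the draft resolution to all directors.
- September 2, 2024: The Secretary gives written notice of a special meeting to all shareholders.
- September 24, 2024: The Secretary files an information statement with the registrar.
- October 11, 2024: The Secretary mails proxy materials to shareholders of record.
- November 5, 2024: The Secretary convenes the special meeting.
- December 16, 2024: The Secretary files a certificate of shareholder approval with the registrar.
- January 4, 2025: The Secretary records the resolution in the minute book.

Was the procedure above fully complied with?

Step 1: the window is 14–51 days after July 5, 2024 (when the board resolution is passed), so July 19, 2024 through August 25, 2024; July 21, 2024 falls inside that range.
Step 2: 45 days after July 21, 2024 (when the draft resolution is circulated) is September 4, 2024; done September 2, 2024 — timely.
Step 3: 34 days after September 2, 2024 (when notice of the special meeting is given) is October 6, 2024; September 24, 2024 is within that limit.
Step 4: the window is 16–29 days after September 24, 2024 (when the information statement is filed), so October 10, 2024 through October 23, 2024; done October 11, 2024 — within the window.
Step 5: 72 days after October 11, 2024 (when the proxy materials are mailed) is December 22, 2024; completed November 5, 2024, before the deadline.
Step 6: 36 days after November 5, 2024 (when the special meeting is convened) is December 11, 2024; done December 16, 2024 — 5 days late.
The analysis stops there.

No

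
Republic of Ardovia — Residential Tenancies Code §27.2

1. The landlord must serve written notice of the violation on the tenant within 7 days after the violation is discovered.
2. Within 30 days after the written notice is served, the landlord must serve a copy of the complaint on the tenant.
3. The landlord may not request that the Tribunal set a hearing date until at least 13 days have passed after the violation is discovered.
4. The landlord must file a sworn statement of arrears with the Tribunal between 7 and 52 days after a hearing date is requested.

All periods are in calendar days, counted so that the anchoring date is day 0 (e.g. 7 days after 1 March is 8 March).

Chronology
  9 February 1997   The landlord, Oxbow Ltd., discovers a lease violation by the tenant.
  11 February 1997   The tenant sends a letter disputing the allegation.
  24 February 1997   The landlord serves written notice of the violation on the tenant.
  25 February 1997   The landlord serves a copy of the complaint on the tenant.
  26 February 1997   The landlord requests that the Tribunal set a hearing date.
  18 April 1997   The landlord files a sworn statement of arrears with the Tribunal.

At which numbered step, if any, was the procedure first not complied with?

Step 1: 7 days after 9 February 1997 (when the violation is discovered) is 16 February 1997; 24 February 1997 misses that deadline by 8 days.
That is the first point of non-compliance.

Step 1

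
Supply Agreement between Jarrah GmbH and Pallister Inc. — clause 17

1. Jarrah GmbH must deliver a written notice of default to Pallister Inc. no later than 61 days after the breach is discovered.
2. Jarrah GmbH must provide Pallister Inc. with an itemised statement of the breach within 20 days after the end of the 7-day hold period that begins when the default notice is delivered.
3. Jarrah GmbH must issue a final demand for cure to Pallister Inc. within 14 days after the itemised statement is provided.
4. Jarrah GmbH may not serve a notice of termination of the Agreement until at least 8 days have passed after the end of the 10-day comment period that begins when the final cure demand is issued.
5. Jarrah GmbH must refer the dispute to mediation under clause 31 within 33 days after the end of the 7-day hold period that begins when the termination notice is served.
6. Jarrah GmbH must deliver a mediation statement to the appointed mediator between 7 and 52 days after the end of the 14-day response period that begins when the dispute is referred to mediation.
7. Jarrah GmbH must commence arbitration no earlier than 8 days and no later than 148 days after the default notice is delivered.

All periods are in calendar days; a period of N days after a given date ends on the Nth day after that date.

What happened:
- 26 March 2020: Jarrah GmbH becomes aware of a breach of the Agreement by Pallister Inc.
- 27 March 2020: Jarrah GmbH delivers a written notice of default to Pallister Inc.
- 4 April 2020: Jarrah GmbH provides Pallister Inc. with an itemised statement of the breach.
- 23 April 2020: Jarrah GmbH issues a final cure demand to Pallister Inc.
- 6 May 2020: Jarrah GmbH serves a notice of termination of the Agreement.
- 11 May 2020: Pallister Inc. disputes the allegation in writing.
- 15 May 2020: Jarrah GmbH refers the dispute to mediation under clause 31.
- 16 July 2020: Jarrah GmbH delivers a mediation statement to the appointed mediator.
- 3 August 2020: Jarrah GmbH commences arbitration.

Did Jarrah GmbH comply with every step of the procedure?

No

(1) due by 26 March 2020 + 61 days = 26 May 2020; done 27 March 2020 — timely.
(2) due by 3 April 2020 + 20 days = 23 April 2020; completed 4 April 2020, before the deadline.
(3) due by 4 April 2020 + 14 days = 18 April 2020; not done until 23 April 2020, 5 days after the deadline.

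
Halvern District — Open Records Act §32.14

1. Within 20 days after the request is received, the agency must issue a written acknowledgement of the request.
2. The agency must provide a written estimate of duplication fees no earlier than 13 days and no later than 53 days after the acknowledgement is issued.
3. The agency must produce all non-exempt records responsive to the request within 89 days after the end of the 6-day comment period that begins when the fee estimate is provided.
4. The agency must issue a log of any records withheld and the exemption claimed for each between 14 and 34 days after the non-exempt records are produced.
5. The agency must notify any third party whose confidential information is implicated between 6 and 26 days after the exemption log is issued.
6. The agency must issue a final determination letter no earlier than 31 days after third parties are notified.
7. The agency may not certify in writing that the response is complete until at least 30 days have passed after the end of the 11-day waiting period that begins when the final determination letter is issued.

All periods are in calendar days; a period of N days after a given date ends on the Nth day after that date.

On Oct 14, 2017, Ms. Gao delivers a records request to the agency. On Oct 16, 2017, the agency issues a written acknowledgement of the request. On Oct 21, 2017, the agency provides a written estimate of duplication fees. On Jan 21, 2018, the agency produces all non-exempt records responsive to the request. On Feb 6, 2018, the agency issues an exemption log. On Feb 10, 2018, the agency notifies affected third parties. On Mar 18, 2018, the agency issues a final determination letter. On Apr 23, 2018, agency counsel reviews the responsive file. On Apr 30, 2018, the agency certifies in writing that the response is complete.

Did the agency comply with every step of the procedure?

Step 1: 20 days after Oct 14, 2017 (when the request is received) is Nov 3, 2017; completed Oct 16, 2017, before the deadline.
Step 2: the window is 13–53 days after Oct 16, 2017 (when the acknowledgement is issued), so Oct 29, 2017 through Dec 8, 2017; done Oct 21, 2017 — 8 days before the window opened.
No need to go further; step 2 was not satisfied.

No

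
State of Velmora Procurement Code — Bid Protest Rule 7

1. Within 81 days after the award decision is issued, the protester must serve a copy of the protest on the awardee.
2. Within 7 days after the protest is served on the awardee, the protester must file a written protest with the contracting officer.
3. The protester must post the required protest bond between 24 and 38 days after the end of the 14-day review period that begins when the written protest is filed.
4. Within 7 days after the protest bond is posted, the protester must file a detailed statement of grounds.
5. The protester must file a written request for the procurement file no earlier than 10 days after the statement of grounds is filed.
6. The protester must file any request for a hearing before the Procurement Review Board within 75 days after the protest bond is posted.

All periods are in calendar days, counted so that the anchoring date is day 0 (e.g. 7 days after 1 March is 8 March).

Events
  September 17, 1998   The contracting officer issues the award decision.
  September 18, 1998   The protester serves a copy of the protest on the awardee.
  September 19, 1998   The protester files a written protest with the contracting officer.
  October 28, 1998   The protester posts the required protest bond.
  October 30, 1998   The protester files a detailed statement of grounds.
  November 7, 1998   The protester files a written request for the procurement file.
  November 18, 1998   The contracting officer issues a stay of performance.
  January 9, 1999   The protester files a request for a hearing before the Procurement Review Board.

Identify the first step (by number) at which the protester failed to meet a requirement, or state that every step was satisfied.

Step 1: 81 days after September 17, 1998 (when the award decision is issued) is December 7, 1998; done September 18, 1998 — timely.
Step 2: 7 days after September 18, 1998 (when the protest is served on the awardee) is September 25, 1998; completed September 19, 1998, before the deadline.
Step 3: the window is 24–38 days after October 3, 1998 (end of the 14-day review period, which began when the written protest is filed on September 19, 1998), so October 27, 1998 through November 10, 1998; done October 28, 1998, which is between those dates.
Step 4: 7 days after October 28, 1998 (when the protest bond is posted) is November 4, 1998; October 30, 1998 is within that limit.
Step 5: the earliest permitted date is 10 days after October 30, 1998 (when the statement of grounds is filed), i.e. November 9, 1998; acted on November 7, 1998, 2 days prematurely.

Step 5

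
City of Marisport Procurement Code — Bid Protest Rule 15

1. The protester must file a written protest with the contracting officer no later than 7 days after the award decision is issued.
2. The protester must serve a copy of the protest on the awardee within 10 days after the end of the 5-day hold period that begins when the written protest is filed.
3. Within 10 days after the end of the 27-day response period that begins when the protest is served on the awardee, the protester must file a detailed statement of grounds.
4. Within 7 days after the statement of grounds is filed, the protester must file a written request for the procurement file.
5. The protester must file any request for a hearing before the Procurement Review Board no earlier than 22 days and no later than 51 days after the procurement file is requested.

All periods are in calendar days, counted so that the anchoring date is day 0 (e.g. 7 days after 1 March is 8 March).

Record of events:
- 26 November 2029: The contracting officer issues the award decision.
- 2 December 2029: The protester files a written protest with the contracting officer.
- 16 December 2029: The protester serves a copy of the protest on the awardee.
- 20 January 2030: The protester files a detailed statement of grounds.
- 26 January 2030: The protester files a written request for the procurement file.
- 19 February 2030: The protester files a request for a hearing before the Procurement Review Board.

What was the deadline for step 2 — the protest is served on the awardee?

17 December 2029

The written protest is filed on 2 December 2029; the 5-day hold period therefore ends 7 December 2029, and step 2 runs from that date. 10 days after 7 December 2029 is 17 December 2029.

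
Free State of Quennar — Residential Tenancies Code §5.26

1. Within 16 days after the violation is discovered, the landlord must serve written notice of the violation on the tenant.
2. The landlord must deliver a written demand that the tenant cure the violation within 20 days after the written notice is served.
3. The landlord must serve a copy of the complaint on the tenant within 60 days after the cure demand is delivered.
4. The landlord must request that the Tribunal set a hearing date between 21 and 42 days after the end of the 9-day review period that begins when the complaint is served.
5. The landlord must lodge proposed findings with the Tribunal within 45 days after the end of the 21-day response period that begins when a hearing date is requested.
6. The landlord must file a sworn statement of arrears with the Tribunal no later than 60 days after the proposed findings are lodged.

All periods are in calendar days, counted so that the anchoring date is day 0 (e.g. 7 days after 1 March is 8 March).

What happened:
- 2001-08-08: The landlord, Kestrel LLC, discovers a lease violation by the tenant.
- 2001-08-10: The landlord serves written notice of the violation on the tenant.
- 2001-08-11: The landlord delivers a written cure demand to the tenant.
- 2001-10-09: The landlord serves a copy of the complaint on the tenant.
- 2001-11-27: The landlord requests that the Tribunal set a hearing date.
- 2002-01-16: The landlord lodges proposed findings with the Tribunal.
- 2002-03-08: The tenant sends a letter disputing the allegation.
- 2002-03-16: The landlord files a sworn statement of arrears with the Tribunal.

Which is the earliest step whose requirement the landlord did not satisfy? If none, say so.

None — every step was satisfied

(1) due by 2001-08-08 + 16 days = 2001-08-24; done 2001-08-10 — timely.
(2) due by 2001-08-10 + 20 days = 2001-08-30; done 2001-08-11 — timely.
(3) due by 2001-08-11 + 60 days = 2001-10-10; done 2001-10-09 — timely.
(4) the permitted window runs from 2001-10-18 + 21 = 2001-11-08 to 2001-10-18 + 42 = 2001-11-29; done 2001-11-27 — within the window.
(5) due by 2001-12-18 + 45 days = 2002-02-01; done 2002-01-16 — timely.
(6) due by 2002-01-16 + 60 days = 2002-03-17; completed 2002-03-16, before the deadline.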